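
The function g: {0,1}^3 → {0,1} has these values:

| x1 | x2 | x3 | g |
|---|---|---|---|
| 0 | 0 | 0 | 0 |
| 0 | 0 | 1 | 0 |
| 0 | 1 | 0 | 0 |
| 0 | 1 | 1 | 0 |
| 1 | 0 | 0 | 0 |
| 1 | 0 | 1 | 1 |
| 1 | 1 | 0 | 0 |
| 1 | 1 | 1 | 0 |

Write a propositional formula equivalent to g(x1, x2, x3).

g(x1, x2, x3) = (x1 AND NOT x2) AND x3

g is 1 on exactly one input, (1,0,1), whose minterm is x1·¬x2·x3. So g is just that conjunction.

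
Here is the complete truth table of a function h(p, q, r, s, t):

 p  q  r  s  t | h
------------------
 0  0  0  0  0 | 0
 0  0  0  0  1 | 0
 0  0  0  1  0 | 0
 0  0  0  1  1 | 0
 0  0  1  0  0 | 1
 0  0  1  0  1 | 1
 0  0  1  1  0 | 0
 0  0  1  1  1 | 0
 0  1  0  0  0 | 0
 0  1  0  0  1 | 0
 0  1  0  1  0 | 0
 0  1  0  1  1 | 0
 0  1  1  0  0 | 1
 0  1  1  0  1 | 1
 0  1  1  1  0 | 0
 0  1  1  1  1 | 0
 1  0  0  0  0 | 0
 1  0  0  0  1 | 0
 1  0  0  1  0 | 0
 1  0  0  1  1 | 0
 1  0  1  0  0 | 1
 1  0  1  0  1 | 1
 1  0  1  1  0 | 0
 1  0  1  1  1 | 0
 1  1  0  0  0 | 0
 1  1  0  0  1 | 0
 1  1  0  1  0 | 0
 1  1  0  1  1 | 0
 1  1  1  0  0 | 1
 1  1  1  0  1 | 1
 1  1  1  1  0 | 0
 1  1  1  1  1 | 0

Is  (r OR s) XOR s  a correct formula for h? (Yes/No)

Test each input against both h and the formula:
  p=0, q=0, r=0, s=0, t=0: formula gives 0, h = 0 ✓
  p=0, q=0, r=0, s=0, t=1: formula gives 0, h = 0 ✓
  p=0, q=0, r=0, s=1, t=0: formula gives 0, h = 0 ✓
  p=0, q=0, r=0, s=1, t=1: formula gives 0, h = 0 ✓
  … (the remaining 28 rows also agree.)
No disagreement on any input; they are logically equivalent.

Yes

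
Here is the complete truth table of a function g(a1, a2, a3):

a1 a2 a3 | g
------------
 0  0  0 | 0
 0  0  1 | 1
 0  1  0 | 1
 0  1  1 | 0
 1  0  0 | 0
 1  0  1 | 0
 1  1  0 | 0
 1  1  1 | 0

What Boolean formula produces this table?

g=1 on 2 inputs: (0,0,1), (0,1,0). Reading each as a conjunction of literals (¬a1·¬a2·a3, ¬a1·a2·¬a3) and taking the OR gives the canonical DNF.

g(a1, a2, a3) = ((¬a1 ∧ ¬a2) ∧ a3) ∨ ((¬a1 ∧ a2) ∧ ¬a3)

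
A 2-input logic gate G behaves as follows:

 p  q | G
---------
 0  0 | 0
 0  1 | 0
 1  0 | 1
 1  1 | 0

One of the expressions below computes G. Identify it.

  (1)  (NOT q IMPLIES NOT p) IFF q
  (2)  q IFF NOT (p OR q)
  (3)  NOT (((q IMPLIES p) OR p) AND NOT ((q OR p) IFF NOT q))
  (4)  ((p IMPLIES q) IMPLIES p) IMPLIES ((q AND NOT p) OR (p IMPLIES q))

2

(1): at (0,1) it gives 1, but G = 0 — eliminated.
(3): at (0,1) it gives 1, but G = 0 — eliminated.
(4): at (0,0) it gives 1, but G = 0 — eliminated.
That leaves (2). Evaluating it on every row reproduces the table of G exactly.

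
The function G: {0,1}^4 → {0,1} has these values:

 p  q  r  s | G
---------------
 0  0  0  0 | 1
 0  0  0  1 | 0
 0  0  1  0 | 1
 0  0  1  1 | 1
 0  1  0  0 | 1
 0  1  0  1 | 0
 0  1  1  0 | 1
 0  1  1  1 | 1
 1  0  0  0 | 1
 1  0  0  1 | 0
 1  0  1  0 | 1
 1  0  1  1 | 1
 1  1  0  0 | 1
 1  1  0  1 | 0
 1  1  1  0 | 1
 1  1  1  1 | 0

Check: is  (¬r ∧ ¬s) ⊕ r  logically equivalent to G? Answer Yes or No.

No

Check the formula against G row by row:
  p=0, q=0, r=0, s=0: formula gives 1, G = 1 ✓
  p=0, q=0, r=0, s=1: formula gives 0, G = 0 ✓
  p=0, q=0, r=1, s=0: formula gives 1, G = 1 ✓
  p=0, q=0, r=1, s=1: formula gives 1, G = 1 ✓
  …
  p=1, q=1, r=1, s=1: formula gives 1, but G = 0 ✗
A single disagreement suffices: at (1,1,1,1) they differ, so the formula does not compute G.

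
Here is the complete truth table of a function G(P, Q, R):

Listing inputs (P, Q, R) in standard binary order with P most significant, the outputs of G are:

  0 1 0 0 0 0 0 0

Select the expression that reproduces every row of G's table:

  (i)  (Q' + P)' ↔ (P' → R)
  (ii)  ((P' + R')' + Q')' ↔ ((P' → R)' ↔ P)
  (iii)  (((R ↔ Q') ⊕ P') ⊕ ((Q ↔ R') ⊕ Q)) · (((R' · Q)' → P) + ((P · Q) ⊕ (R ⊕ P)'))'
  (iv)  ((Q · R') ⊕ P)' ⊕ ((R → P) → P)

(i) disagrees with G on (0,0,0) (formula → 1, table → 0); rule it out.
(ii) disagrees with G on (0,0,0) (formula → 1, table → 0); rule it out.
(iv) disagrees with G on (0,0,0) (formula → 1, table → 0); rule it out.
That leaves (iii). Evaluating it on every row reproduces the table of G exactly.

iii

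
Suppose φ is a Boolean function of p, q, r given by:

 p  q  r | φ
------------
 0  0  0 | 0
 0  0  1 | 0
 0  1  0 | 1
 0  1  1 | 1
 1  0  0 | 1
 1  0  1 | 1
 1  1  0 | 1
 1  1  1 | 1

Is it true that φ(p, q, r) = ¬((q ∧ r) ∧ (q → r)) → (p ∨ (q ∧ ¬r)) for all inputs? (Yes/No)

Yes

Evaluate ¬((q ∧ r) ∧ (q → r)) → (p ∨ (q ∧ ¬r)) on each row and compare to φ:
  p=0, q=0, r=0: formula gives 0, φ = 0 ✓
  p=0, q=0, r=1: formula gives 0, φ = 0 ✓
  p=0, q=1, r=0: formula gives 1, φ = 1 ✓
  p=0, q=1, r=1: formula gives 1, φ = 1 ✓
  p=1, q=0, r=0: formula gives 1, φ = 1 ✓
  … (the remaining 3 rows also agree.)
No disagreement on any input; they are logically equivalent.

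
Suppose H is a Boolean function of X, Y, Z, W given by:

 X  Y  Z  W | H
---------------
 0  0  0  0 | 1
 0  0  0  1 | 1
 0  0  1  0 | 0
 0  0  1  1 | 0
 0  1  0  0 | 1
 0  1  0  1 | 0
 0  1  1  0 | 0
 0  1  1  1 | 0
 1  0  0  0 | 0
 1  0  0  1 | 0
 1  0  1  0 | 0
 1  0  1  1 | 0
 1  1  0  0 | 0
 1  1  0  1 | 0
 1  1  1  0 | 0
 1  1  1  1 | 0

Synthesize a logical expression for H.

Collect the rows where H=1 — (0,0,0,0), (0,0,0,1), (0,1,0,0) — and write one minterm per row: ¬X·¬Y·¬Z·¬W, ¬X·¬Y·¬Z·W, ¬X·Y·¬Z·¬W. Their union (logical OR) reproduces the table exactly.

H(X, Y, Z, W) = ((((X' · Y') · Z') · W') + (((X' · Y') · Z') · W)) + (((X' · Y) · Z') · W')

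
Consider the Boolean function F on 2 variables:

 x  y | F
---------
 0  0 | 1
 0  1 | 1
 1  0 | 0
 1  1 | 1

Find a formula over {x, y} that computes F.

This is x → y (false only at 1,0).

F(x, y) = x -> y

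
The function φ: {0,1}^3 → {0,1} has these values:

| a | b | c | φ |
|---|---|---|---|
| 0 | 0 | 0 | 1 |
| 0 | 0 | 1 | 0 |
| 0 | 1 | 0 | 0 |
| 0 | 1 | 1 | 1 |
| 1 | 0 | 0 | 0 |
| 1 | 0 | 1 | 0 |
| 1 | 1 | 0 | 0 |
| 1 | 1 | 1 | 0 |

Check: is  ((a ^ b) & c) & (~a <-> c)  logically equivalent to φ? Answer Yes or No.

Test each input against both φ and the formula:
  a=0, b=0, c=0: formula gives 0, but φ = 1 ✗
Since they disagree at (0,0,0), the expression is not a correct formula for φ.

No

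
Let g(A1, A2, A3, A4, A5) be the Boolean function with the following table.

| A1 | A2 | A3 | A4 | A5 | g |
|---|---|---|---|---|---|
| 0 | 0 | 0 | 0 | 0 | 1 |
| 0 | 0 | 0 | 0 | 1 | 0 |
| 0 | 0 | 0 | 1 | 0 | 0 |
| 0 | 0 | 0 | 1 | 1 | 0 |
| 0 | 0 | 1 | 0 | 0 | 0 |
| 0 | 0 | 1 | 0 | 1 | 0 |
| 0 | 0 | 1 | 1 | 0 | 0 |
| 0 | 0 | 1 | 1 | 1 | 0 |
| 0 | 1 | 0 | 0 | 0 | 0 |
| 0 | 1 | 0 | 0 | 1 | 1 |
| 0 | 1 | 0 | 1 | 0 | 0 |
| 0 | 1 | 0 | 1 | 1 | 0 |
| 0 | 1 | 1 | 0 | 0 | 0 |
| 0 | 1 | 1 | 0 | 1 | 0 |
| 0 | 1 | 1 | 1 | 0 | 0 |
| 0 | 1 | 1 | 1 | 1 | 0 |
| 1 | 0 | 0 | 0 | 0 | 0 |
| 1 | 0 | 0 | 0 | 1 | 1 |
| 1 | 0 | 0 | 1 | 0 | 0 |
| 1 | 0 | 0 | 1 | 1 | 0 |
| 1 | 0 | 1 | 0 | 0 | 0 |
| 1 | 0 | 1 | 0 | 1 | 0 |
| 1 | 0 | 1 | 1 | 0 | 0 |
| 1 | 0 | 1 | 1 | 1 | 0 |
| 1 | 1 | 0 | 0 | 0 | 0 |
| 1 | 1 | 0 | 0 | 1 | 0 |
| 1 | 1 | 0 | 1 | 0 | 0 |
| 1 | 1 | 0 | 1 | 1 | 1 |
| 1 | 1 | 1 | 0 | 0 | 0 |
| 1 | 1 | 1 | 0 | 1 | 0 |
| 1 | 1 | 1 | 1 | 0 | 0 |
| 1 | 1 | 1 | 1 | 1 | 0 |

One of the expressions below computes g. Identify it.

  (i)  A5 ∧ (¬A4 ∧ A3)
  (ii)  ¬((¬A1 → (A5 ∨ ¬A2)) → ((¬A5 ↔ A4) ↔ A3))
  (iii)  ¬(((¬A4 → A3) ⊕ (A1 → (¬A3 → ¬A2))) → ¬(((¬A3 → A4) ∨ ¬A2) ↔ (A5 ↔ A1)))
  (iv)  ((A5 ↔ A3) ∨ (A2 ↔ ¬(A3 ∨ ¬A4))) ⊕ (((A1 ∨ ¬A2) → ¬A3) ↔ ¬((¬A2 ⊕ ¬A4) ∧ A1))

iii

(i) disagrees with g on (0,0,0,0,0) (formula → 0, table → 1); rule it out.
(ii) disagrees with g on (0,0,0,0,0) (formula → 0, table → 1); rule it out.
(iv) disagrees with g on (0,0,0,0,0) (formula → 0, table → 1); rule it out.
That leaves (iii). Evaluating it on every row reproduces the table of g exactly.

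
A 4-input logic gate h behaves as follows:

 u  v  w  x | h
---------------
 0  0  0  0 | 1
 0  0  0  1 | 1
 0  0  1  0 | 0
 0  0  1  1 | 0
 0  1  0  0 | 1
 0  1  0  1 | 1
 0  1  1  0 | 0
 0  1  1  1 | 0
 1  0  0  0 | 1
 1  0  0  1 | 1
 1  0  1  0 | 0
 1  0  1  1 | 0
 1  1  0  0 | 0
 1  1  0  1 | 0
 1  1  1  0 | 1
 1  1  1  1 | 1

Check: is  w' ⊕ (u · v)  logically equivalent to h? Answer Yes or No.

Evaluate w' ⊕ (u · v) on each row and compare to h:
  u=0, v=0, w=0, x=0: formula gives 1, h = 1 ✓
  u=0, v=0, w=0, x=1: formula gives 1, h = 1 ✓
  u=0, v=0, w=1, x=0: formula gives 0, h = 0 ✓
  u=0, v=0, w=1, x=1: formula gives 0, h = 0 ✓
  …and likewise for the remaining 12 rows.
No disagreement on any input; they are logically equivalent.

Yes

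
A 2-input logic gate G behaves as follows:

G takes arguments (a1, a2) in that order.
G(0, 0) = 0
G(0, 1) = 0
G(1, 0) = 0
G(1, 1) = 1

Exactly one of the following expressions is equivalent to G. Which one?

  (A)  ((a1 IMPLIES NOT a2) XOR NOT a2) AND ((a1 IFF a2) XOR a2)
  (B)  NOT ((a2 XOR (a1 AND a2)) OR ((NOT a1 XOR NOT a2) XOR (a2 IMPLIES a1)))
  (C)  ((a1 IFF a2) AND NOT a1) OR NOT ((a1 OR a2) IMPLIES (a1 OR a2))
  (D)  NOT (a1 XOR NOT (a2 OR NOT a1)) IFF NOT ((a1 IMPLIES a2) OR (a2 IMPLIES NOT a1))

(A): at (0,1) it gives 1, but G = 0 — eliminated.
(B): at (1,0) it gives 1, but G = 0 — eliminated.
(C): at (0,0) it gives 1, but G = 0 — eliminated.
That leaves (D). Evaluating it on every row reproduces the table of G exactly.

D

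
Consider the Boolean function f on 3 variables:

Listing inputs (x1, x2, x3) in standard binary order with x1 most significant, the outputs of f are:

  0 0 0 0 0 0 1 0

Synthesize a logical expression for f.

f(x1, x2, x3) = (x1 ∧ x2) ∧ ¬x3

Only row (1,1,0) gives 1. That row's minterm x1·x2·¬x3 is f directly.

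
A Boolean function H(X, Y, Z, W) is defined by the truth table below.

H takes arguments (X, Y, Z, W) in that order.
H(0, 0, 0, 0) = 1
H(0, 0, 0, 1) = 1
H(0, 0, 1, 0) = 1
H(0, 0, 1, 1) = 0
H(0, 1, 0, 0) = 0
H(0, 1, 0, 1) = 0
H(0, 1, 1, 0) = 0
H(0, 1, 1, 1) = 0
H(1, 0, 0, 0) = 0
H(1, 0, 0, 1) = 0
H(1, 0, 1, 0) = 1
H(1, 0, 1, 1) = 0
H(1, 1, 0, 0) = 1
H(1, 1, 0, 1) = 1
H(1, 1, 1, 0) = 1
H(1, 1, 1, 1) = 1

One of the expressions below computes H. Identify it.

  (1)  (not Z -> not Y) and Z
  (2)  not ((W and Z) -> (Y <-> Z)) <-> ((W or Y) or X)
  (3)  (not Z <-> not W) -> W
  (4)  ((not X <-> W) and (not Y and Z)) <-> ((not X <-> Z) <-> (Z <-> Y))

4

(1) disagrees with H on (0,0,0,0) (formula → 0, table → 1); rule it out.
(2) disagrees with H on (0,0,0,1) (formula → 0, table → 1); rule it out.
(3) disagrees with H on (0,0,0,0) (formula → 0, table → 1); rule it out.
(4) is the remaining candidate, and it agrees with H on all 16 inputs.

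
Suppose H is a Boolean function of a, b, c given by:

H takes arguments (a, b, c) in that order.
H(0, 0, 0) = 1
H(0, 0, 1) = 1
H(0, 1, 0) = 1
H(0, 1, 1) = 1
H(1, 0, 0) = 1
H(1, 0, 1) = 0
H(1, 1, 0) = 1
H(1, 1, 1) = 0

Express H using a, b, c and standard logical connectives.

There are just 2 zero rows: (1,0,1), (1,1,1). Their minterms are a·¬b·c, a·b·c; the OR of those covers precisely the 0-outputs, and negating it yields H.

H(a, b, c) = (((a · b') · c) + ((a · b) · c))'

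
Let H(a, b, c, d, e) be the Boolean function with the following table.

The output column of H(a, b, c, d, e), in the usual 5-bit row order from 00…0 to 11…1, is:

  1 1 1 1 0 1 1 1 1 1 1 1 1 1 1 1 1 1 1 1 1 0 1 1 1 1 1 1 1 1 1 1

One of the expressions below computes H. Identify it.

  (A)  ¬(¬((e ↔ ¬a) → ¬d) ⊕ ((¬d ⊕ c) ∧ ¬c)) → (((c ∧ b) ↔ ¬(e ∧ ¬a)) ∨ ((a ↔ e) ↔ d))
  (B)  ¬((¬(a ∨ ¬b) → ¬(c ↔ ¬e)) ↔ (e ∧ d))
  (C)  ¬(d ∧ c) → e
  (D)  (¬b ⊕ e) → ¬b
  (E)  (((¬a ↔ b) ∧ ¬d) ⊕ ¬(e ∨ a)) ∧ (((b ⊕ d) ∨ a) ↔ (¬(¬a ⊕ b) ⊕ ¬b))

A

(B): at (0,0,0,1,1) it gives 0, but H = 1 — eliminated.
(C): at (0,0,0,0,0) it gives 0, but H = 1 — eliminated.
(D): at (0,0,1,0,0) it gives 1, but H = 0 — eliminated.
(E): at (0,0,0,0,0) it gives 0, but H = 1 — eliminated.
That leaves (A). Evaluating it on every row reproduces the table of H exactly.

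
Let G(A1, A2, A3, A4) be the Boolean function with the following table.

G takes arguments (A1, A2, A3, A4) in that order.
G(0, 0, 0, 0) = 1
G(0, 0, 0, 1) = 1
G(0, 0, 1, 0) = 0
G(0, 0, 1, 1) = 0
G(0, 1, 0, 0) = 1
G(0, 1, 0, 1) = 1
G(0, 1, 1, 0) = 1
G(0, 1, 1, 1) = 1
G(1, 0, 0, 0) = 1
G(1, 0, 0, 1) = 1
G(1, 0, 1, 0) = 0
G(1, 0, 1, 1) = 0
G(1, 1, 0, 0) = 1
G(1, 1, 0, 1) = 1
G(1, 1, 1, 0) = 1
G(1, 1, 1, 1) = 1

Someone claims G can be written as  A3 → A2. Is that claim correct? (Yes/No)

Check the formula against G row by row:
  A1=0, A2=0, A3=0, A4=0: formula gives 1, G = 1 ✓
  A1=0, A2=0, A3=0, A4=1: formula gives 1, G = 1 ✓
  A1=0, A2=0, A3=1, A4=0: formula gives 0, G = 0 ✓
  A1=0, A2=0, A3=1, A4=1: formula gives 0, G = 0 ✓
  …and likewise for the remaining 12 rows.
No disagreement on any input; they are logically equivalent.

Yes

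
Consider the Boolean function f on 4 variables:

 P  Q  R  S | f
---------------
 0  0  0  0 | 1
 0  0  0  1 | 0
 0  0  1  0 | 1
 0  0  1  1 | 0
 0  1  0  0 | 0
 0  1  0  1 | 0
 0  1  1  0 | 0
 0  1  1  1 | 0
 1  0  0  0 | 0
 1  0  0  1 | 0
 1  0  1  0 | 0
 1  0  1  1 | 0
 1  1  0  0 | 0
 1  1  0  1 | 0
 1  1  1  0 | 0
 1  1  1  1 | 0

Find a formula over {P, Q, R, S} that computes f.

f(P, Q, R, S) = (((~P & ~Q) & ~R) & ~S) | (((~P & ~Q) & R) & ~S)

The 1-rows are (0,0,0,0), (0,0,1,0). Each contributes one minterm — ¬P·¬Q·¬R·¬S; ¬P·¬Q·R·¬S — and their disjunction is a sum-of-products form of f.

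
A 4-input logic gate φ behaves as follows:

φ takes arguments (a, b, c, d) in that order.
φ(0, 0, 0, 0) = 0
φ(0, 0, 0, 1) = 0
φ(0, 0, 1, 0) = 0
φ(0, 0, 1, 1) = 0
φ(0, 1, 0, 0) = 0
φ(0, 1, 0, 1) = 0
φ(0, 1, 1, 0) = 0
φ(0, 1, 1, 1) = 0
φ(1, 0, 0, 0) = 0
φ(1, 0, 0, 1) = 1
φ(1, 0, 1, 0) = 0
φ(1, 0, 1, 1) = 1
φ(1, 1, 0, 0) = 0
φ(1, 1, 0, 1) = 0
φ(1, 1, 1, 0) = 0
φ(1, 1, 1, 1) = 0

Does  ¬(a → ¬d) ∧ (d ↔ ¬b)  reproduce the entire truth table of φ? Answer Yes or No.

Yes

Test each input against both φ and the formula:
  a=0, b=0, c=0, d=0: formula gives 0, φ = 0 ✓
  a=0, b=0, c=0, d=1: formula gives 0, φ = 0 ✓
  a=0, b=0, c=1, d=0: formula gives 0, φ = 0 ✓
  a=0, b=0, c=1, d=1: formula gives 0, φ = 0 ✓
  … (the remaining 12 rows also agree.)
All 16 rows match — the expression computes φ exactly.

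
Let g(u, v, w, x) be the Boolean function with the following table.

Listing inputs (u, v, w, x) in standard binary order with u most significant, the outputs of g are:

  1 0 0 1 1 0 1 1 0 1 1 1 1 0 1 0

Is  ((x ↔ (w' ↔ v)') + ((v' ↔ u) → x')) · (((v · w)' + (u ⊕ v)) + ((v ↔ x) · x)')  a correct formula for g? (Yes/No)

Test each input against both g and the formula:
  u=0, v=0, w=0, x=0: formula gives 1, g = 1 ✓
  u=0, v=0, w=0, x=1: formula gives 1, but g = 0 ✗
Since they disagree at (0,0,0,1), the expression is not a correct formula for g.

No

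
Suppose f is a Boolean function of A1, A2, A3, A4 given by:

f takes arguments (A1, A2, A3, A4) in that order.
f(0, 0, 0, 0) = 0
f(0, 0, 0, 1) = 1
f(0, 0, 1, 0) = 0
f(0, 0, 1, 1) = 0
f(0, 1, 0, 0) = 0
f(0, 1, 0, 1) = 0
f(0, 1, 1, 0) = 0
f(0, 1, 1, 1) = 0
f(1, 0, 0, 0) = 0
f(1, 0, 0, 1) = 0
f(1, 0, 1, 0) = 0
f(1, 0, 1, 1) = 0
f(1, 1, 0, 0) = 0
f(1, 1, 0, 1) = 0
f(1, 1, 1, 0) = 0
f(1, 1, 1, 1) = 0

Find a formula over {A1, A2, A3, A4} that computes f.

f(A1, A2, A3, A4) = ((¬A1 ∧ ¬A2) ∧ ¬A3) ∧ A4

f is 1 on exactly one input, (0,0,0,1), whose minterm is ¬A1·¬A2·¬A3·A4. So f is just that conjunction.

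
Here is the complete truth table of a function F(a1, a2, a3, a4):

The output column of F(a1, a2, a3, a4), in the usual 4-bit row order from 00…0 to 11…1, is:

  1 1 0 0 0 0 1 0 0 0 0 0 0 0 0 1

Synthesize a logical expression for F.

F(a1, a2, a3, a4) = (((((not a1 and not a2) and not a3) and not a4) or (((not a1 and not a2) and not a3) and a4)) or (((not a1 and a2) and a3) and not a4)) or (((a1 and a2) and a3) and a4)

The 1-rows are (0,0,0,0), (0,0,0,1), (0,1,1,0), (1,1,1,1). Each contributes one minterm — ¬a1·¬a2·¬a3·¬a4; ¬a1·¬a2·¬a3·a4; ¬a1·a2·a3·¬a4; a1·a2·a3·a4 — and their disjunction is a sum-of-products form of F.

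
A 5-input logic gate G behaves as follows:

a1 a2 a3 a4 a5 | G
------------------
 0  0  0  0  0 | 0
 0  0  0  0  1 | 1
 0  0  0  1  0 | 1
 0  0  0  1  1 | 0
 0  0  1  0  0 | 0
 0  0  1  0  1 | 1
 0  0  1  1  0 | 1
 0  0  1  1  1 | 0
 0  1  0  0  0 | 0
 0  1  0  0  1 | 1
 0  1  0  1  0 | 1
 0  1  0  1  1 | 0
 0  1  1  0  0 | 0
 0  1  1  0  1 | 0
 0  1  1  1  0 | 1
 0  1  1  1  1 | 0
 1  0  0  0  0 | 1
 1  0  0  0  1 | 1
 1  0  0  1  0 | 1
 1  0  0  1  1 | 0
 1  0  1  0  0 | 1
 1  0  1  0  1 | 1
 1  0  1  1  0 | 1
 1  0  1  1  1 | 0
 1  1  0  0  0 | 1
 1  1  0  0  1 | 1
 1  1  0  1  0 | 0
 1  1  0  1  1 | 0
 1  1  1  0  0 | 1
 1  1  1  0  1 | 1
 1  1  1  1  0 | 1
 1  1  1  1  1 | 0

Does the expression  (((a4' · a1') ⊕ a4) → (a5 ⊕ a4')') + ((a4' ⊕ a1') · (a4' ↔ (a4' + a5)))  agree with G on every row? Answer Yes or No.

Evaluate (((a4' · a1') ⊕ a4) → (a5 ⊕ a4')') + ((a4' ⊕ a1') · (a4' ↔ (a4' + a5))) on each row and compare to G:
  a1=0, a2=0, a3=0, a4=0, a5=0: formula gives 0, G = 0 ✓
  a1=0, a2=0, a3=0, a4=0, a5=1: formula gives 1, G = 1 ✓
  a1=0, a2=0, a3=0, a4=1, a5=0: formula gives 1, G = 1 ✓
  a1=0, a2=0, a3=0, a4=1, a5=1: formula gives 0, G = 0 ✓
  …
  a1=0, a2=1, a3=1, a4=0, a5=1: formula gives 1, but G = 0 ✗
A single disagreement suffices: at (0,1,1,0,1) they differ, so the formula does not compute G.

No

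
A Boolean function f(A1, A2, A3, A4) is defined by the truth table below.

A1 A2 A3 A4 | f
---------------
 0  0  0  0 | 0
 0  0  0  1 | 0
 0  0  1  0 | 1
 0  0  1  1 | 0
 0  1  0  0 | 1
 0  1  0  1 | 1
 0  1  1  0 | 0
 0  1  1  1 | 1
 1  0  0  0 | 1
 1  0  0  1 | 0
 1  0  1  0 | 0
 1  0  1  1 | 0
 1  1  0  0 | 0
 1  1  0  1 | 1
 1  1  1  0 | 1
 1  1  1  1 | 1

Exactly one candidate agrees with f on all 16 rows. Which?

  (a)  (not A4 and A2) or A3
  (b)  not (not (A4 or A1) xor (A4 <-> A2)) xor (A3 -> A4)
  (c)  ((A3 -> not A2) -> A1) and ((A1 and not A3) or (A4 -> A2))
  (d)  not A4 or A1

(a) fails at (0,0,1,1): the formula yields 1, f is 0.
(c) fails at (0,0,1,0): the formula yields 0, f is 1.
(d) fails at (0,0,0,0): the formula yields 1, f is 0.
Only (b) survives; checking it on all 16 rows confirms it matches f.

b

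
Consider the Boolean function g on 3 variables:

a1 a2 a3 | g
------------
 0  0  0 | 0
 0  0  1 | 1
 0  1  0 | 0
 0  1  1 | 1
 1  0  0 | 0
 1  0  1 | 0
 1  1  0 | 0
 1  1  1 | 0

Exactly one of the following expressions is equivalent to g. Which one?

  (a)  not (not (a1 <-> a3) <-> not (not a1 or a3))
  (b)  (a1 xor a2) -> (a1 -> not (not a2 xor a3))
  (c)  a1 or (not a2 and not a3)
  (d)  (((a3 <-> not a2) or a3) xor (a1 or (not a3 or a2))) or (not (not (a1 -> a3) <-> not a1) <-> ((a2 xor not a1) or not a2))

a

(b): at (0,0,0) it gives 1, but g = 0 — eliminated.
(c): at (0,0,0) it gives 1, but g = 0 — eliminated.
(d): at (0,0,0) it gives 1, but g = 0 — eliminated.
(a) is the remaining candidate, and it agrees with g on all 8 inputs.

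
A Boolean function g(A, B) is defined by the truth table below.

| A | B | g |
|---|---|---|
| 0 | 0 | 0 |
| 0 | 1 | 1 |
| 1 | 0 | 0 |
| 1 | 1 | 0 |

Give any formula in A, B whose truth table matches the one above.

1 only at (0,1): NOT A AND B.

g(A, B) = A' · B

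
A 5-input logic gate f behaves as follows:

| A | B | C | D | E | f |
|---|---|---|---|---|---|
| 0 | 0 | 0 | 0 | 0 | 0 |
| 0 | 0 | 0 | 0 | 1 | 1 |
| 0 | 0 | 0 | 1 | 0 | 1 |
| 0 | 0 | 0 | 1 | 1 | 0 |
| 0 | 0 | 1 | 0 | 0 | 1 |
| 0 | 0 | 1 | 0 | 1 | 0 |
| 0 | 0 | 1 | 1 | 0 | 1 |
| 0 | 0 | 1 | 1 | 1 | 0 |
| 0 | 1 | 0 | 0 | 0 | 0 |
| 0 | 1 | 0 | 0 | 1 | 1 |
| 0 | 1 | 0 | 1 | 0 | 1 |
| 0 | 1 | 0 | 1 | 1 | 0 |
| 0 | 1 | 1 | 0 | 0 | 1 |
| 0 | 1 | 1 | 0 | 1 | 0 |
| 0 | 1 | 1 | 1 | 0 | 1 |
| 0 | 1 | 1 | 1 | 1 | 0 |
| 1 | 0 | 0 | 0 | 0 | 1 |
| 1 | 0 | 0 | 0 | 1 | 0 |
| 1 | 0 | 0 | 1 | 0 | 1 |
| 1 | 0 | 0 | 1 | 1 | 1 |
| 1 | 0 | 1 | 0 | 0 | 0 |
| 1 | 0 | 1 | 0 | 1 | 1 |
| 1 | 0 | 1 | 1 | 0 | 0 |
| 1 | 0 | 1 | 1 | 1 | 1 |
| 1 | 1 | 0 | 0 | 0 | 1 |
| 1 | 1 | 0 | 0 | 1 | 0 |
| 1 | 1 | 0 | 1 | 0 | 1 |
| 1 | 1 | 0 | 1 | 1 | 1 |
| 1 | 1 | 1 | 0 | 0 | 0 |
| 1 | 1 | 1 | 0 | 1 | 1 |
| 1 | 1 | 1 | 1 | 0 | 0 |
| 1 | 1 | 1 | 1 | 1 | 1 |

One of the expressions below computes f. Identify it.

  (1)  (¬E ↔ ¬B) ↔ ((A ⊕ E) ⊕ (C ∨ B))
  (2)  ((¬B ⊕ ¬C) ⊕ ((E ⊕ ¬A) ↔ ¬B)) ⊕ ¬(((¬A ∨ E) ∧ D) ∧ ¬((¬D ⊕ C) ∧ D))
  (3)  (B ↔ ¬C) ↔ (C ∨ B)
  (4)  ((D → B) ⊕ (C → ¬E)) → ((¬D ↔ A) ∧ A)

2

(1): at (0,0,0,0,1) it gives 0, but f = 1 — eliminated.
(3): at (0,0,0,0,0) it gives 1, but f = 0 — eliminated.
(4): at (0,0,0,0,0) it gives 1, but f = 0 — eliminated.
(2) is the remaining candidate, and it agrees with f on all 32 inputs.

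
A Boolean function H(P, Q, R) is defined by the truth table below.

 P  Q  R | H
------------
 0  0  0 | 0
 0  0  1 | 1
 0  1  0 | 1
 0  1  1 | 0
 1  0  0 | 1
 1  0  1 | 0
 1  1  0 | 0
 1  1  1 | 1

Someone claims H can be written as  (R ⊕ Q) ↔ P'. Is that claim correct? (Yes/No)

Yes

Check the formula against H row by row:
  P=0, Q=0, R=0: formula gives 0, H = 0 ✓
  P=0, Q=0, R=1: formula gives 1, H = 1 ✓
  P=0, Q=1, R=0: formula gives 1, H = 1 ✓
  P=0, Q=1, R=1: formula gives 0, H = 0 ✓
  P=1, Q=0, R=0: formula gives 1, H = 1 ✓
  …and likewise for the remaining 3 rows.
Every row agrees, so the formula is equivalent.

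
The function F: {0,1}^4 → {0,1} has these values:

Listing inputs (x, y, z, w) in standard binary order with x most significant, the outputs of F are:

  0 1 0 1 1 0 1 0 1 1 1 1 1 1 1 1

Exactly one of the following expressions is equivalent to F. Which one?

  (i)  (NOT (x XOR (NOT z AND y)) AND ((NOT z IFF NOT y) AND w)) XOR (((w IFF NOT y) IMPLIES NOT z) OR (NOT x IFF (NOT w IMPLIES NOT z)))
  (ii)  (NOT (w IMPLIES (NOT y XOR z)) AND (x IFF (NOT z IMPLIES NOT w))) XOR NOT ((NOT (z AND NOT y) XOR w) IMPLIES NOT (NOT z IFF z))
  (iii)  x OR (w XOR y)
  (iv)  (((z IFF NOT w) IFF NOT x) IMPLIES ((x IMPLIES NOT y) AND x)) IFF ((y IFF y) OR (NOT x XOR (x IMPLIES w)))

(i) fails at (0,0,0,0): the formula yields 1, F is 0.
(ii) fails at (0,0,0,1): the formula yields 0, F is 1.
(iv) fails at (0,0,0,0): the formula yields 1, F is 0.
That leaves (iii). Evaluating it on every row reproduces the table of F exactly.

iii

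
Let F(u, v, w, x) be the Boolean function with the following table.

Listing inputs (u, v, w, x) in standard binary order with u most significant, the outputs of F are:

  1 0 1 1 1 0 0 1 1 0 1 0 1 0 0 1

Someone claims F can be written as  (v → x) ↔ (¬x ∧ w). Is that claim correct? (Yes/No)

Evaluate (v → x) ↔ (¬x ∧ w) on each row and compare to F:
  u=0, v=0, w=0, x=0: formula gives 0, but F = 1 ✗
Since they disagree at (0,0,0,0), the expression is not a correct formula for F.

No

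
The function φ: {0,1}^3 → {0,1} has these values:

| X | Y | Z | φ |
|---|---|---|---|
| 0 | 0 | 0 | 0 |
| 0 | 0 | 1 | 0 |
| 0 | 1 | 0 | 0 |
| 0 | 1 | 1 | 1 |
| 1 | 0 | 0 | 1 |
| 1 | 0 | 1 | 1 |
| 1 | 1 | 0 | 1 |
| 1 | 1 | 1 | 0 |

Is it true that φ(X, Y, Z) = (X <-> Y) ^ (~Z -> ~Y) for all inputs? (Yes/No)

Evaluate (X <-> Y) ^ (~Z -> ~Y) on each row and compare to φ:
  X=0, Y=0, Z=0: formula gives 0, φ = 0 ✓
  X=0, Y=0, Z=1: formula gives 0, φ = 0 ✓
  X=0, Y=1, Z=0: formula gives 0, φ = 0 ✓
  X=0, Y=1, Z=1: formula gives 1, φ = 1 ✓
  X=1, Y=0, Z=0: formula gives 1, φ = 1 ✓
  … (the remaining 3 rows also agree.)
Every row agrees, so the formula is equivalent.

Yes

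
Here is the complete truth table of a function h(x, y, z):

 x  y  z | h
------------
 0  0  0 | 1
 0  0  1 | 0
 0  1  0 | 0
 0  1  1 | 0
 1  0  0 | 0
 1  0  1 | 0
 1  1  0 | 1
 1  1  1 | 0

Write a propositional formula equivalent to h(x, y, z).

h(x, y, z) = ((~x & ~y) & ~z) | ((x & y) & ~z)

h=1 on 2 inputs: (0,0,0), (1,1,0). Reading each as a conjunction of literals (¬x·¬y·¬z, x·y·¬z) and taking the OR gives the canonical DNF.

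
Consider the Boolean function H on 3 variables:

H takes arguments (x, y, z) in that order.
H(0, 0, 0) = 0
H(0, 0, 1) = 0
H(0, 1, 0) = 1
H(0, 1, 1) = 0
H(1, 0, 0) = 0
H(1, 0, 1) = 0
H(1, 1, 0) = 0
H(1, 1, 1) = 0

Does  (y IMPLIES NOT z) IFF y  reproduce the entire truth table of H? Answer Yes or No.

Test each input against both H and the formula:
  x=0, y=0, z=0: formula gives 0, H = 0 ✓
  x=0, y=0, z=1: formula gives 0, H = 0 ✓
  x=0, y=1, z=0: formula gives 1, H = 1 ✓
  x=0, y=1, z=1: formula gives 0, H = 0 ✓
  x=1, y=0, z=0: formula gives 0, H = 0 ✓
  …
  x=1, y=1, z=0: formula gives 1, but H = 0 ✗
Row (1,1,0) is a counterexample, so the formula is not equivalent to H.

No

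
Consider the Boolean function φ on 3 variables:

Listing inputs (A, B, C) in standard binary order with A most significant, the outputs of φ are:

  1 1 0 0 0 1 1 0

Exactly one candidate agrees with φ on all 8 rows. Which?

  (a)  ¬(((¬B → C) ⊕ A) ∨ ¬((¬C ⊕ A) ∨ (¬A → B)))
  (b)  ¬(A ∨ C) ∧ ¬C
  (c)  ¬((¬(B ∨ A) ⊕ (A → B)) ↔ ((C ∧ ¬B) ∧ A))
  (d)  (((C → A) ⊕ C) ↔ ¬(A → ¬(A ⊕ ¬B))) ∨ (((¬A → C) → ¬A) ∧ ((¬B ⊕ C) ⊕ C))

d

(a) fails at (0,0,1): the formula yields 0, φ is 1.
(b) fails at (0,0,1): the formula yields 0, φ is 1.
(c) fails at (0,0,0): the formula yields 0, φ is 1.
That leaves (d). Evaluating it on every row reproduces the table of φ exactly.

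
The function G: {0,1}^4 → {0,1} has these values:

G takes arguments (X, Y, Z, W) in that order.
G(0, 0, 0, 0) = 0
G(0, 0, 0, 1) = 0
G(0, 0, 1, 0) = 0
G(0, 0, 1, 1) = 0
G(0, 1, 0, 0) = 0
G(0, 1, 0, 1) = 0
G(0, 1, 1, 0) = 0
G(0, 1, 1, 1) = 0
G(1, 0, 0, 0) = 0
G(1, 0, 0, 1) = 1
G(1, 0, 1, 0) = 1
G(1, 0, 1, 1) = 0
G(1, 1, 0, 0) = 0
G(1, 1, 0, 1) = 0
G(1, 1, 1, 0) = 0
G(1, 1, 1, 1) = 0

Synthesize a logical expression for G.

The 1-rows are (1,0,0,1), (1,0,1,0). Each contributes one minterm — X·¬Y·¬Z·W; X·¬Y·Z·¬W — and their disjunction is a sum-of-products form of G.

G(X, Y, Z, W) = (((X AND NOT Y) AND NOT Z) AND W) OR (((X AND NOT Y) AND Z) AND NOT W)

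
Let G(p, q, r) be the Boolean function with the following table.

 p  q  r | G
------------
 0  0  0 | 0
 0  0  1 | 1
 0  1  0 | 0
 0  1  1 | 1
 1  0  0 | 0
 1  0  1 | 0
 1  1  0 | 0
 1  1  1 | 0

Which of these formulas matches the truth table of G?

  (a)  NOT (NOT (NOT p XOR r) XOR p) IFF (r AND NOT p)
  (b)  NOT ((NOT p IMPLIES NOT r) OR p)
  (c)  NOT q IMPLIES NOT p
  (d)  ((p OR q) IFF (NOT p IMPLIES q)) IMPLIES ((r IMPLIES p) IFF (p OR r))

b

(a): at (0,0,1) it gives 0, but G = 1 — eliminated.
(c): at (0,0,0) it gives 1, but G = 0 — eliminated.
(d): at (0,0,1) it gives 0, but G = 1 — eliminated.
(b) is the remaining candidate, and it agrees with G on all 8 inputs.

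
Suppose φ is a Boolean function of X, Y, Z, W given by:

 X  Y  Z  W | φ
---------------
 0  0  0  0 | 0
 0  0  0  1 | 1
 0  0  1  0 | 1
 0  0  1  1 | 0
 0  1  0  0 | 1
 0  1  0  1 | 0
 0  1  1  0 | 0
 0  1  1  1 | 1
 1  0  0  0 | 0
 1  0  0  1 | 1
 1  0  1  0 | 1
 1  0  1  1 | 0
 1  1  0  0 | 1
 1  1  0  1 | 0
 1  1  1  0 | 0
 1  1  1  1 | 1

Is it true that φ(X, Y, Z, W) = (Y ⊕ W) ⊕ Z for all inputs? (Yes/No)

Yes

Evaluate (Y ⊕ W) ⊕ Z on each row and compare to φ:
  X=0, Y=0, Z=0, W=0: formula gives 0, φ = 0 ✓
  X=0, Y=0, Z=0, W=1: formula gives 1, φ = 1 ✓
  X=0, Y=0, Z=1, W=0: formula gives 1, φ = 1 ✓
  X=0, Y=0, Z=1, W=1: formula gives 0, φ = 0 ✓
  … (the remaining 12 rows also agree.)
All 16 rows match — the expression computes φ exactly.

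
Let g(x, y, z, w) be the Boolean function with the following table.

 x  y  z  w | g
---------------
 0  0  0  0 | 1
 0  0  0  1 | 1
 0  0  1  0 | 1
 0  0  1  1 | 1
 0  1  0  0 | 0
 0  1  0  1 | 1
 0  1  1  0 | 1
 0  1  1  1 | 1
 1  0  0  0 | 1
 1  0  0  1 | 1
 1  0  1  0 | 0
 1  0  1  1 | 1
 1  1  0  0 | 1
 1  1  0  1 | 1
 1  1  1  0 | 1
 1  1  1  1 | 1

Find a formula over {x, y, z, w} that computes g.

g is 0 on only 2 rows — (0,1,0,0), (1,0,1,0). Writing each as a minterm (¬x·y·¬z·¬w, x·¬y·z·¬w) and OR-ing them characterizes exactly where g=0, so g is the negation of that disjunction.

g(x, y, z, w) = not ((((not x and y) and not z) and not w) or (((x and not y) and z) and not w))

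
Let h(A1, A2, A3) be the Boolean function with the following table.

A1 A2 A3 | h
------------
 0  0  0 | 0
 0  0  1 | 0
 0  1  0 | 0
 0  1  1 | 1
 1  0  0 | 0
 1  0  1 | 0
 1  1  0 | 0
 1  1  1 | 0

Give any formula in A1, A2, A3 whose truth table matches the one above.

h(A1, A2, A3) = (~A1 & A2) & A3

Only row (0,1,1) gives 1. That row's minterm ¬A1·A2·A3 is h directly.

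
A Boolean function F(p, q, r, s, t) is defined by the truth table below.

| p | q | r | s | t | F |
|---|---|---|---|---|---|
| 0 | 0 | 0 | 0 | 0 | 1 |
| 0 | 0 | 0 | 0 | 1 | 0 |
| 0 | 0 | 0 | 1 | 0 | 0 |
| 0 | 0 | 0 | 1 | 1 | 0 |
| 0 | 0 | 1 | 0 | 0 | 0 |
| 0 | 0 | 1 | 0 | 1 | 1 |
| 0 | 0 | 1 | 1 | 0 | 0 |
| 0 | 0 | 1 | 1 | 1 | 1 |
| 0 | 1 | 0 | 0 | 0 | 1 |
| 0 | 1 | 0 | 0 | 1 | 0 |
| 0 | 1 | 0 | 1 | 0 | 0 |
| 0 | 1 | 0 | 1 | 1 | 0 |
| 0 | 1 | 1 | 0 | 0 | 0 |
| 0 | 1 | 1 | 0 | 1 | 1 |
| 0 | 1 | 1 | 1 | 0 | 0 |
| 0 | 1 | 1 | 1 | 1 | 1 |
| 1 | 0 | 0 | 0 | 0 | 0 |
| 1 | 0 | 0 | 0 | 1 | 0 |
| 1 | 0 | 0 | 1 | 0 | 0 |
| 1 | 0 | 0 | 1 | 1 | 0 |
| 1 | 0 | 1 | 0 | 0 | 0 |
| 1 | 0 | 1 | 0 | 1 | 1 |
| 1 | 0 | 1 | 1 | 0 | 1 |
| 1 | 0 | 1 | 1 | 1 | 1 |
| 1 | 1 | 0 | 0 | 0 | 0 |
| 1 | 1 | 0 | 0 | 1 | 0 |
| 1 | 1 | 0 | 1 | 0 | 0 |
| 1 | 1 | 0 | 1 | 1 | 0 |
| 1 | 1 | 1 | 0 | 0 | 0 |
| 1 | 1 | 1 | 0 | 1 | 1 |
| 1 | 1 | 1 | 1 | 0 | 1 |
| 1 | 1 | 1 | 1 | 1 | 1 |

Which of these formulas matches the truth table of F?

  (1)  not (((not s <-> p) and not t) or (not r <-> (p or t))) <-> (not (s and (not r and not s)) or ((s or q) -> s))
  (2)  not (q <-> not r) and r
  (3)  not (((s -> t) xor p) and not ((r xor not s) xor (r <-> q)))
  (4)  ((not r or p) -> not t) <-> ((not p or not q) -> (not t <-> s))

1

(2) fails at (0,0,0,0,0): the formula yields 0, F is 1.
(3) fails at (0,0,0,0,0): the formula yields 0, F is 1.
(4) fails at (0,0,0,0,0): the formula yields 0, F is 1.
Only (1) survives; checking it on all 32 rows confirms it matches F.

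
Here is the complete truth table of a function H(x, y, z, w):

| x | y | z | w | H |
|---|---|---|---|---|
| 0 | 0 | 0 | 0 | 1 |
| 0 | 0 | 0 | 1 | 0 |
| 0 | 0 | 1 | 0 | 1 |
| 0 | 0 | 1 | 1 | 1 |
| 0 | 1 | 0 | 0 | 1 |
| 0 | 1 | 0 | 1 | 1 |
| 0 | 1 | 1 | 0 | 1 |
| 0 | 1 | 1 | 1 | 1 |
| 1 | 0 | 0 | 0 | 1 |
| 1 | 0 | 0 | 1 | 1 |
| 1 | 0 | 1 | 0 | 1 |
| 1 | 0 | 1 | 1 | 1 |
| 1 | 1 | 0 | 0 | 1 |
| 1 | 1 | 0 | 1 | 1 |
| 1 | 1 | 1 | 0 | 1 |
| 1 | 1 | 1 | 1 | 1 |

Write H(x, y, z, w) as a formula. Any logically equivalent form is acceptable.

H is 0 on exactly one input, (0,0,0,1), whose minterm is ¬x·¬y·¬z·w. So H is the negation of that single conjunction.

H(x, y, z, w) = NOT (((NOT x AND NOT y) AND NOT z) AND w)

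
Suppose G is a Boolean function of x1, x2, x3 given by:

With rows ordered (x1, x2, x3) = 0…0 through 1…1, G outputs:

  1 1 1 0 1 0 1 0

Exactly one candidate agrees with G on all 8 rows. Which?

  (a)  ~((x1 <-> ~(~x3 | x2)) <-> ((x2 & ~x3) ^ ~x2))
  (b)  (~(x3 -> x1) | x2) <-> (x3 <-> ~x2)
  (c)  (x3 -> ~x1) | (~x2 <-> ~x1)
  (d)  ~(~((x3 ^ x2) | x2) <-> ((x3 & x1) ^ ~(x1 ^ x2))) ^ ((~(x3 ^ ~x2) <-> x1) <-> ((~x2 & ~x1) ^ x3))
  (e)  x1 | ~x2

b

(a) disagrees with G on (0,0,0) (formula → 0, table → 1); rule it out.
(c) disagrees with G on (0,1,1) (formula → 1, table → 0); rule it out.
(d) disagrees with G on (0,0,1) (formula → 0, table → 1); rule it out.
(e) disagrees with G on (0,1,0) (formula → 0, table → 1); rule it out.
(b) is the remaining candidate, and it agrees with G on all 8 inputs.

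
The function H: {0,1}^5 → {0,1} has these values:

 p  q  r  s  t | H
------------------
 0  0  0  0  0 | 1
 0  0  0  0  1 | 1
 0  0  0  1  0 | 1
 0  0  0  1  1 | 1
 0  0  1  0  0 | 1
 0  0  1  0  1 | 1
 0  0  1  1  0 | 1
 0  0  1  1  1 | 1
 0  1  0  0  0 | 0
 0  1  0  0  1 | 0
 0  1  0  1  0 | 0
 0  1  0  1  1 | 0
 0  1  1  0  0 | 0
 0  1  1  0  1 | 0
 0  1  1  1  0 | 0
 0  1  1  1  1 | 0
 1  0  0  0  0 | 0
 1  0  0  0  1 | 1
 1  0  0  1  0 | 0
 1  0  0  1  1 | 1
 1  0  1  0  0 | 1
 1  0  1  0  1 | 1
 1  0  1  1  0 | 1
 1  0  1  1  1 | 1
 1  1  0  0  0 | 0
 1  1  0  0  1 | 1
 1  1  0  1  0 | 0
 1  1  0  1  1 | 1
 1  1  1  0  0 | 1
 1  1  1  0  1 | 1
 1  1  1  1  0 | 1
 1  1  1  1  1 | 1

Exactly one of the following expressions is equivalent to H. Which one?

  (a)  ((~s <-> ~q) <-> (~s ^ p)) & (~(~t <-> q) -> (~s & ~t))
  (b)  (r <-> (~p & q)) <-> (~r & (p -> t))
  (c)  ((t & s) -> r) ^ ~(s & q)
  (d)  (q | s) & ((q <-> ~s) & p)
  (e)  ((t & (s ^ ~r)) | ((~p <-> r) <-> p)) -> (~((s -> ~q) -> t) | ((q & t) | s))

(a) fails at (0,0,0,1,0): the formula yields 0, H is 1.
(c) fails at (0,0,0,0,0): the formula yields 0, H is 1.
(d) fails at (0,0,0,0,0): the formula yields 0, H is 1.
(e) fails at (0,0,0,0,1): the formula yields 0, H is 1.
That leaves (b). Evaluating it on every row reproduces the table of H exactly.

b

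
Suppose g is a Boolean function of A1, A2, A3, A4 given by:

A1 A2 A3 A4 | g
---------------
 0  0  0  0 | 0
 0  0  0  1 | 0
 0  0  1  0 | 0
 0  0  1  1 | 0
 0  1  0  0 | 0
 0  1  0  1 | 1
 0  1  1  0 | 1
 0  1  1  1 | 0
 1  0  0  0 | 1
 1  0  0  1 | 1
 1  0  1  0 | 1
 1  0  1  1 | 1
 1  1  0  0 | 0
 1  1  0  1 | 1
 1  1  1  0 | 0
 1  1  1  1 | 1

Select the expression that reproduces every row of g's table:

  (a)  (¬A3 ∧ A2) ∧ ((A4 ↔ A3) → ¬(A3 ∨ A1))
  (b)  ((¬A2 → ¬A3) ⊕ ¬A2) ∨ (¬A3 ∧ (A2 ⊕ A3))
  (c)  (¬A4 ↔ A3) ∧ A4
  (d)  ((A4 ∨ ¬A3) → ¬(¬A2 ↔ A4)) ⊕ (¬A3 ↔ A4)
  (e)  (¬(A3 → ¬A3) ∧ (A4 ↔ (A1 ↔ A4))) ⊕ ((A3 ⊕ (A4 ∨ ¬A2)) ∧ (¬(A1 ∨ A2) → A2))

(a) fails at (0,1,0,0): the formula yields 1, g is 0.
(b) fails at (0,0,1,0): the formula yields 1, g is 0.
(c) fails at (0,0,0,1): the formula yields 1, g is 0.
(d) fails at (0,0,0,0): the formula yields 1, g is 0.
Only (e) survives; checking it on all 16 rows confirms it matches g.

e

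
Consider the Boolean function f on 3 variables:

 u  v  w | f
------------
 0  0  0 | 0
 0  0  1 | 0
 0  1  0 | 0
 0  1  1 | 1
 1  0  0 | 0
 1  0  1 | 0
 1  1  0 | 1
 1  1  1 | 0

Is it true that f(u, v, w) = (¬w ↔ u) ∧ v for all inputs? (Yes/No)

Check the formula against f row by row:
  u=0, v=0, w=0: formula gives 0, f = 0 ✓
  u=0, v=0, w=1: formula gives 0, f = 0 ✓
  u=0, v=1, w=0: formula gives 0, f = 0 ✓
  u=0, v=1, w=1: formula gives 1, f = 1 ✓
  u=1, v=0, w=0: formula gives 0, f = 0 ✓
  … (the remaining 3 rows also agree.)
All 8 rows match — the expression computes f exactly.

Yes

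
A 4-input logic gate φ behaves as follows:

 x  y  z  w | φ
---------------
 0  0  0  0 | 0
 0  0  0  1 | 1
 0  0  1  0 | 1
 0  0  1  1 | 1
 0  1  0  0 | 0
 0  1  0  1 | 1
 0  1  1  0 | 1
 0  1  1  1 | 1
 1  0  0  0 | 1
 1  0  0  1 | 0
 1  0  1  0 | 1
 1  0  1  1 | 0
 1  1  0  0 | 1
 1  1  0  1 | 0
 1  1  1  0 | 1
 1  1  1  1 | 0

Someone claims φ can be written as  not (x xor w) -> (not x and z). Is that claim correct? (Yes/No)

Yes

Check the formula against φ row by row:
  x=0, y=0, z=0, w=0: formula gives 0, φ = 0 ✓
  x=0, y=0, z=0, w=1: formula gives 1, φ = 1 ✓
  x=0, y=0, z=1, w=0: formula gives 1, φ = 1 ✓
  x=0, y=0, z=1, w=1: formula gives 1, φ = 1 ✓
  …and likewise for the remaining 12 rows.
No disagreement on any input; they are logically equivalent.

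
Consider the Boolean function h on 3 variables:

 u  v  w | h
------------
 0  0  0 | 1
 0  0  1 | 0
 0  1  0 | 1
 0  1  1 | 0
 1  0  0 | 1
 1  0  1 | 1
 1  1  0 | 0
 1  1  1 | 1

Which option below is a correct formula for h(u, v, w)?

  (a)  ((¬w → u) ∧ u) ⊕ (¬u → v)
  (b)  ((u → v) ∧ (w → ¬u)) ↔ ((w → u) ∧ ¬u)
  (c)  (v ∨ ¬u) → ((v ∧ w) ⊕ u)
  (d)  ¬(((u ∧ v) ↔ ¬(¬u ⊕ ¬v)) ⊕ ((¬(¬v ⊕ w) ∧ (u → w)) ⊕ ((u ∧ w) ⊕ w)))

(a): at (0,0,0) it gives 0, but h = 1 — eliminated.
(c): at (0,0,0) it gives 0, but h = 1 — eliminated.
(d): at (0,0,1) it gives 1, but h = 0 — eliminated.
(b) is the remaining candidate, and it agrees with h on all 8 inputs.

b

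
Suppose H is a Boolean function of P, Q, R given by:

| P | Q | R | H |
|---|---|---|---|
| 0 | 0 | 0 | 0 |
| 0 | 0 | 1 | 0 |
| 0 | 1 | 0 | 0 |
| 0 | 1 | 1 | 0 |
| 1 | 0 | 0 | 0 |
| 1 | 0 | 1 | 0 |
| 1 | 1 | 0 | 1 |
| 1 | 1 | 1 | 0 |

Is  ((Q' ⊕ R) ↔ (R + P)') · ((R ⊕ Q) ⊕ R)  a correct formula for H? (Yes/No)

Yes

Test each input against both H and the formula:
  P=0, Q=0, R=0: formula gives 0, H = 0 ✓
  P=0, Q=0, R=1: formula gives 0, H = 0 ✓
  P=0, Q=1, R=0: formula gives 0, H = 0 ✓
  P=0, Q=1, R=1: formula gives 0, H = 0 ✓
  P=1, Q=0, R=0: formula gives 0, H = 0 ✓
  … (the remaining 3 rows also agree.)
Every row agrees, so the formula is equivalent.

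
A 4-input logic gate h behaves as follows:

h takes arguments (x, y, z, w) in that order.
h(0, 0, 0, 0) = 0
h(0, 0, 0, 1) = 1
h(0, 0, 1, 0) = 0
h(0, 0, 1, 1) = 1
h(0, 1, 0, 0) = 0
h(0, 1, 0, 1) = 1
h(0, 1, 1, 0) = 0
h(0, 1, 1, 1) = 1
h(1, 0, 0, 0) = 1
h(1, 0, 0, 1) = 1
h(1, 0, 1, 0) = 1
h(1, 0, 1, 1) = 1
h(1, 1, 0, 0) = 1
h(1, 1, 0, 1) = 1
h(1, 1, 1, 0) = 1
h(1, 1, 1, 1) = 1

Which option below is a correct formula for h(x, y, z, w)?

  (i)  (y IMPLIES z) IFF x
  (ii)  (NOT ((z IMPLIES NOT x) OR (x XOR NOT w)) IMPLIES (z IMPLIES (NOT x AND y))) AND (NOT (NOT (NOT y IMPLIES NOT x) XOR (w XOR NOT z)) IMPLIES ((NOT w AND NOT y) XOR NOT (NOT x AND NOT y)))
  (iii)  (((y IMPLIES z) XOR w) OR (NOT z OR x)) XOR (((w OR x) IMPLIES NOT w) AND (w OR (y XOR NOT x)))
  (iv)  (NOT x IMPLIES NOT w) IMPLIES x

iv

(i) fails at (0,0,0,1): the formula yields 0, h is 1.
(ii) fails at (0,0,0,0): the formula yields 1, h is 0.
(iii) fails at (0,0,1,1): the formula yields 0, h is 1.
(iv) is the remaining candidate, and it agrees with h on all 16 inputs.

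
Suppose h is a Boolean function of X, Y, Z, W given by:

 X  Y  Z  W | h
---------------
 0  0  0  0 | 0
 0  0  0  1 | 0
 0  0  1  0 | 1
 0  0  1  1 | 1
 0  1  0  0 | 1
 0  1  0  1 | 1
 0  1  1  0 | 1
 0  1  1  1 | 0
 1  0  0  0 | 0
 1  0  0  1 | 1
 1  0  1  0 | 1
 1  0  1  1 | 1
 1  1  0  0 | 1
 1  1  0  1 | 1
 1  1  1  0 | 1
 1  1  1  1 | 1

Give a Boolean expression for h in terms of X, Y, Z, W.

There are just 4 zero rows: (0,0,0,0), (0,0,0,1), (0,1,1,1), (1,0,0,0). Their minterms are ¬X·¬Y·¬Z·¬W, ¬X·¬Y·¬Z·W, ¬X·Y·Z·W, X·¬Y·¬Z·¬W; the OR of those covers precisely the 0-outputs, and negating it yields h.

h(X, Y, Z, W) = ((((((X' · Y') · Z') · W') + (((X' · Y') · Z') · W)) + (((X' · Y) · Z) · W)) + (((X · Y') · Z') · W'))'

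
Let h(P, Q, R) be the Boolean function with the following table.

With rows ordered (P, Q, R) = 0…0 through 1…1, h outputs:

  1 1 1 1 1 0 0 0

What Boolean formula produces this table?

There are just 3 zero rows: (1,0,1), (1,1,0), (1,1,1). Their minterms are P·¬Q·R, P·Q·¬R, P·Q·R; the OR of those covers precisely the 0-outputs, and negating it yields h.

h(P, Q, R) = not ((((P and not Q) and R) or ((P and Q) and not R)) or ((P and Q) and R))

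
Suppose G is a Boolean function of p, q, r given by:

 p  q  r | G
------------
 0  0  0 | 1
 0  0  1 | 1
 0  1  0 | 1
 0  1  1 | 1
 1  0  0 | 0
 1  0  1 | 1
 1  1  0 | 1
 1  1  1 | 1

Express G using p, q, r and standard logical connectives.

G is 0 on exactly one input, (1,0,0), whose minterm is p·¬q·¬r. So G is the negation of that single conjunction.

G(p, q, r) = ((p · q') · r')'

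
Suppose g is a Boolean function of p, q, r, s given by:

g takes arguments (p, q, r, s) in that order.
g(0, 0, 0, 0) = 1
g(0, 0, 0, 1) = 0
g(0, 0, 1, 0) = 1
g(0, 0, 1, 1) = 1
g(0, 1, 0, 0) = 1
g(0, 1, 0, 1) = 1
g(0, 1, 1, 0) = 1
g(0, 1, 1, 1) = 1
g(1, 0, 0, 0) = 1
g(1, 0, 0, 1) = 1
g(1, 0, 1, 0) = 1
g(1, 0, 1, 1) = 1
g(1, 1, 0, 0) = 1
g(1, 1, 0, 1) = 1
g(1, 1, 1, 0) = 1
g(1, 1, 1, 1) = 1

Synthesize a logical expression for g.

g(p, q, r, s) = (((p' · q') · r') · s)'

Only row (0,0,0,1) gives 0. So g is 1 everywhere except there — the complement of the minterm ¬p·¬q·¬r·s.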